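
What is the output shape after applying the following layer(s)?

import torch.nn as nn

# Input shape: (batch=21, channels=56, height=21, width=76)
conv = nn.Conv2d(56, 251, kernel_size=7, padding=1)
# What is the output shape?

Input shape: (21, 56, 21, 76)
Output shape: (21, 251, 17, 72)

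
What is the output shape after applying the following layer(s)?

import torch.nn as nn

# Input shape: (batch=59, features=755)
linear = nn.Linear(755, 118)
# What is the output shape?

Input shape: (59, 755)
Output shape: (59, 118)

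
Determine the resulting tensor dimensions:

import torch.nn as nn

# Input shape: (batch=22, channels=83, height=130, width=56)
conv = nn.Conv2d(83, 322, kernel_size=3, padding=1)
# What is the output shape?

Input shape: (22, 83, 130, 56)
Output shape: (22, 322, 130, 56)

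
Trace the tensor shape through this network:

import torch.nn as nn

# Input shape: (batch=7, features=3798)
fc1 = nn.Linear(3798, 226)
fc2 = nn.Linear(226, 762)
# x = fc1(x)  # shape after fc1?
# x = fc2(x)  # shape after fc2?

Input shape: (7, 3798)
  -> after fc1: (7, 226)
Output shape: (7, 762)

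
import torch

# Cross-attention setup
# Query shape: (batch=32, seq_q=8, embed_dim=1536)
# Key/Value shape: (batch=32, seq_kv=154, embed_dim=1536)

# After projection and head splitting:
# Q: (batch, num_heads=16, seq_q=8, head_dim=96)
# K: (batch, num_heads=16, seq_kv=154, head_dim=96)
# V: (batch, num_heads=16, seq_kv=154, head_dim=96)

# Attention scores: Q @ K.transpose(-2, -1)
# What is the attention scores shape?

Input shape: (32, 8, 1536)
Output shape: (32, 16, 8, 154)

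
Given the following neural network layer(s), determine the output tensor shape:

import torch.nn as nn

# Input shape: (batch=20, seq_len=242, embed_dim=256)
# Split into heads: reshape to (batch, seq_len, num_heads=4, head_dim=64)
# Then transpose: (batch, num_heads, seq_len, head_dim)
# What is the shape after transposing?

Input shape: (20, 242, 256)
  -> after reshape: (20, 242, 4, 64)
Output shape: (20, 4, 242, 64)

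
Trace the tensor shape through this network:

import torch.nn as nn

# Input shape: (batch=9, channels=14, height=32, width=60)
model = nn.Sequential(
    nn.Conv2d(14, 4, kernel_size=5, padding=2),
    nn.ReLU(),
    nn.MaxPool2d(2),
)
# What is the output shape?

Input shape: (9, 14, 32, 60)
  -> after Conv2d: (9, 4, 32, 60)
  -> after ReLU: (9, 4, 32, 60)
Output shape: (9, 4, 16, 30)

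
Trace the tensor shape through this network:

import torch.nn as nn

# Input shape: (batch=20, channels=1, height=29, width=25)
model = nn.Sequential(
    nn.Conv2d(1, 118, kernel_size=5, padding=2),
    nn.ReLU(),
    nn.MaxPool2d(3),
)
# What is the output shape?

Input shape: (20, 1, 29, 25)
  -> after Conv2d: (20, 118, 29, 25)
  -> after ReLU: (20, 118, 29, 25)
Output shape: (20, 118, 9, 8)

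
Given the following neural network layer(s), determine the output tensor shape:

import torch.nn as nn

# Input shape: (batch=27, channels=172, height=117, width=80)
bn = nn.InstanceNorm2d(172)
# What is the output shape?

Input shape: (27, 172, 117, 80)
Output shape: (27, 172, 117, 80)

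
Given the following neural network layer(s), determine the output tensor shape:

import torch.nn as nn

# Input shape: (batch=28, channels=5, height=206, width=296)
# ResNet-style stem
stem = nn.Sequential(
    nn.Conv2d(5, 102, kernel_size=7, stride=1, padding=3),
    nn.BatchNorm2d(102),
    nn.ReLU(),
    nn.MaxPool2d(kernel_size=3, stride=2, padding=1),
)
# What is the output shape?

Input shape: (28, 5, 206, 296)
  -> after Conv2d 7x7 stride=1: (28, 102, 206, 296)
Output shape: (28, 102, 103, 148)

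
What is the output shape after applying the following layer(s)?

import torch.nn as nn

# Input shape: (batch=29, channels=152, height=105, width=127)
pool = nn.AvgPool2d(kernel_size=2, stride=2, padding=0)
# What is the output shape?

Input shape: (29, 152, 105, 127)
Output shape: (29, 152, 52, 63)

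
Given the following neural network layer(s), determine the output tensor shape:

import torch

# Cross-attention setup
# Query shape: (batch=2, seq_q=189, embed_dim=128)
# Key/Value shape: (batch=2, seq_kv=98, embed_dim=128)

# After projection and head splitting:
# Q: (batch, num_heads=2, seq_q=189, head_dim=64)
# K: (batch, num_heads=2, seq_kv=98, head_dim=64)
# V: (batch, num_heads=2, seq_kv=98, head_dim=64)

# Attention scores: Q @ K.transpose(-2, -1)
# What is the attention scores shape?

Input shape: (2, 189, 128)
Output shape: (2, 2, 189, 98)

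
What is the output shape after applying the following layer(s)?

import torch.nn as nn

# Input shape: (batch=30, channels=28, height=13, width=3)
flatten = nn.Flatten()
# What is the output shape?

Input shape: (30, 28, 13, 3)
Output shape: (30, 1092)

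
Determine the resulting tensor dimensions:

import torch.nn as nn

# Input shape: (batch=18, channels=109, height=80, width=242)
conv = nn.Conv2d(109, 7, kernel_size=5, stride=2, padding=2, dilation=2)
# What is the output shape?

Input shape: (18, 109, 80, 242)
Output shape: (18, 7, 38, 119)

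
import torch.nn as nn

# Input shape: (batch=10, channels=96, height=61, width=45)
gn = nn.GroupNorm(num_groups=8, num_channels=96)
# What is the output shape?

Input shape: (10, 96, 61, 45)
Output shape: (10, 96, 61, 45)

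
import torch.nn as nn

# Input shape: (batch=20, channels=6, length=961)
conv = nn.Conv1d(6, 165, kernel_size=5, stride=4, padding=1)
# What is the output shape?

Input shape: (20, 6, 961)
Output shape: (20, 165, 240)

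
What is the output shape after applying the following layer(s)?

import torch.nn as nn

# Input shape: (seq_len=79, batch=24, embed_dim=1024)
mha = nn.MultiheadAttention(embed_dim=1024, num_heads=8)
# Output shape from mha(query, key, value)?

Input shape: (79, 24, 1024)
Output shape: (79, 24, 1024)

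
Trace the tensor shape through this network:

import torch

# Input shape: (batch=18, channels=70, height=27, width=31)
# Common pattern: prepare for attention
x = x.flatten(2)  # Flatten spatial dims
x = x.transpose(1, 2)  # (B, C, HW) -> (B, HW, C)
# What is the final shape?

Input shape: (18, 70, 27, 31)
  -> after flatten(2): (18, 70, 837)
Output shape: (18, 837, 70)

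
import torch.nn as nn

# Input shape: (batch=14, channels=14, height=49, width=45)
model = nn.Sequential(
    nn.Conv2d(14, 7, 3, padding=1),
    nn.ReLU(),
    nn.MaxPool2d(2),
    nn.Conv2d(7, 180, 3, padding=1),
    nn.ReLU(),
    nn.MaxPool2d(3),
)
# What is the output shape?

Input shape: (14, 14, 49, 45)
  -> after first Conv2d: (14, 7, 49, 45)
  -> after first MaxPool2d: (14, 7, 24, 22)
  -> after second Conv2d: (14, 180, 24, 22)
Output shape: (14, 180, 8, 7)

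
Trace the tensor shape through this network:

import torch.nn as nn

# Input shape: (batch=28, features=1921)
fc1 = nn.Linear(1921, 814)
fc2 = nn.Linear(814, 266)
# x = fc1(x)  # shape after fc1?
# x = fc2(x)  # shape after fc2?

Input shape: (28, 1921)
  -> after fc1: (28, 814)
Output shape: (28, 266)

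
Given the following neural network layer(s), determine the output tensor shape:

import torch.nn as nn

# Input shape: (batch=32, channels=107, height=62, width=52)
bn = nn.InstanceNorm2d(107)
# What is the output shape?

Input shape: (32, 107, 62, 52)
Output shape: (32, 107, 62, 52)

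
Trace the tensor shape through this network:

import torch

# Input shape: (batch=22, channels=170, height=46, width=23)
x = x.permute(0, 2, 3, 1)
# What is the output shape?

Input shape: (22, 170, 46, 23)
Output shape: (22, 46, 23, 170)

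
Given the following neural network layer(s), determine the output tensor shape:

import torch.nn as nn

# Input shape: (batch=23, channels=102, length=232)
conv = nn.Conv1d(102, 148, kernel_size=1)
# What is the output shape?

Input shape: (23, 102, 232)
Output shape: (23, 148, 232)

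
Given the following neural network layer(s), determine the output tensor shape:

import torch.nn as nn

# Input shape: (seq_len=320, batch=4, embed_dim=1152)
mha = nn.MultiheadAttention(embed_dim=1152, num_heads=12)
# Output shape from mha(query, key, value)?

Input shape: (320, 4, 1152)
Output shape: (320, 4, 1152)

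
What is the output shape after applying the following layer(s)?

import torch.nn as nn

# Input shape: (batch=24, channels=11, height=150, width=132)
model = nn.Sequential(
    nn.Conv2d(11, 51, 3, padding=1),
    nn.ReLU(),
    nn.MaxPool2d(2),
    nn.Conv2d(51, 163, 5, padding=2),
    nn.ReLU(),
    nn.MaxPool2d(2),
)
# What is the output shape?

Input shape: (24, 11, 150, 132)
  -> after first Conv2d: (24, 51, 150, 132)
  -> after first MaxPool2d: (24, 51, 75, 66)
  -> after second Conv2d: (24, 163, 75, 66)
Output shape: (24, 163, 37, 33)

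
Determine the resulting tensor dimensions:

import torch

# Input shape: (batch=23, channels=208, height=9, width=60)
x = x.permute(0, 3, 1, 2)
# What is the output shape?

Input shape: (23, 208, 9, 60)
Output shape: (23, 60, 208, 9)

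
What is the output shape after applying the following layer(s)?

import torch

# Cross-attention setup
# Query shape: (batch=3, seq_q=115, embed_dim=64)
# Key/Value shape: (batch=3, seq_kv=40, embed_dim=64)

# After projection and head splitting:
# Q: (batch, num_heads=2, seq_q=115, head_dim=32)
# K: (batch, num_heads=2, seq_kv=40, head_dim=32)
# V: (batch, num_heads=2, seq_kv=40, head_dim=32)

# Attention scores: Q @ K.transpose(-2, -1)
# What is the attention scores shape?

Input shape: (3, 115, 64)
Output shape: (3, 2, 115, 40)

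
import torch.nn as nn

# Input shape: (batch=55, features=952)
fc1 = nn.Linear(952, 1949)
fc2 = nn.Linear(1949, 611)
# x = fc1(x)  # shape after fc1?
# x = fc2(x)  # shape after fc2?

Input shape: (55, 952)
  -> after fc1: (55, 1949)
Output shape: (55, 611)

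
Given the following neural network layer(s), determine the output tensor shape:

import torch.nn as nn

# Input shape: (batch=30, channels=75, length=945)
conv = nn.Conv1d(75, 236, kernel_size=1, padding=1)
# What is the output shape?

Input shape: (30, 75, 945)
Output shape: (30, 236, 947)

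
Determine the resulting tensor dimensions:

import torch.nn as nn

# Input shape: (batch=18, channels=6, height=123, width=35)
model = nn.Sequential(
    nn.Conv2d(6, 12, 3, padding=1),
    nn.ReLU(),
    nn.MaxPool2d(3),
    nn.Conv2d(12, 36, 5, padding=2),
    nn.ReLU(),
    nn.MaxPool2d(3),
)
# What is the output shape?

Input shape: (18, 6, 123, 35)
  -> after first Conv2d: (18, 12, 123, 35)
  -> after first MaxPool2d: (18, 12, 41, 11)
  -> after second Conv2d: (18, 36, 41, 11)
Output shape: (18, 36, 13, 3)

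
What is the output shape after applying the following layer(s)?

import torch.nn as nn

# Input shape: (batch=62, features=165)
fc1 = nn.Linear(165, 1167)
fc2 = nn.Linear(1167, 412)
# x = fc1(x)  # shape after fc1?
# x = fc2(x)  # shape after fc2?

Input shape: (62, 165)
  -> after fc1: (62, 1167)
Output shape: (62, 412)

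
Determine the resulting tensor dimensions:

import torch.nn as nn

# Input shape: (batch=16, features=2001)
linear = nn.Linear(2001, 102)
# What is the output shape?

Input shape: (16, 2001)
Output shape: (16, 102)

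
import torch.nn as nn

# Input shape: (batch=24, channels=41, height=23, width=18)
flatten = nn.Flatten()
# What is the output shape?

Input shape: (24, 41, 23, 18)
Output shape: (24, 16974)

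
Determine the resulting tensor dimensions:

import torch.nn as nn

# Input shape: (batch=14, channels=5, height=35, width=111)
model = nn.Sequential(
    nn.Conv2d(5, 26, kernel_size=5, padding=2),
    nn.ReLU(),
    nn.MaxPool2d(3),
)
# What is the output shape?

Input shape: (14, 5, 35, 111)
  -> after Conv2d: (14, 26, 35, 111)
  -> after ReLU: (14, 26, 35, 111)
Output shape: (14, 26, 11, 37)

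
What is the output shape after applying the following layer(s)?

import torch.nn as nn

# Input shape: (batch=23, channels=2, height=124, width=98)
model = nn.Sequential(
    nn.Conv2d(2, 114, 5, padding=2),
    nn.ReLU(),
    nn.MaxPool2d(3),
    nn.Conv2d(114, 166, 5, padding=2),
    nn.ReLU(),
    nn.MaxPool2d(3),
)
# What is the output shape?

Input shape: (23, 2, 124, 98)
  -> after first Conv2d: (23, 114, 124, 98)
  -> after first MaxPool2d: (23, 114, 41, 32)
  -> after second Conv2d: (23, 166, 41, 32)
Output shape: (23, 166, 13, 10)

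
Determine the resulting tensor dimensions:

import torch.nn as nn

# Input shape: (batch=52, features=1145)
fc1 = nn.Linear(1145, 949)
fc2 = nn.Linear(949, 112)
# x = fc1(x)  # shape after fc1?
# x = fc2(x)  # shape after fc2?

Input shape: (52, 1145)
  -> after fc1: (52, 949)
Output shape: (52, 112)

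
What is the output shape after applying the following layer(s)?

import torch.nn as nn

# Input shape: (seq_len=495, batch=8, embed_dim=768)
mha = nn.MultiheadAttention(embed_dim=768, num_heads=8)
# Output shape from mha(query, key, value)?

Input shape: (495, 8, 768)
Output shape: (495, 8, 768)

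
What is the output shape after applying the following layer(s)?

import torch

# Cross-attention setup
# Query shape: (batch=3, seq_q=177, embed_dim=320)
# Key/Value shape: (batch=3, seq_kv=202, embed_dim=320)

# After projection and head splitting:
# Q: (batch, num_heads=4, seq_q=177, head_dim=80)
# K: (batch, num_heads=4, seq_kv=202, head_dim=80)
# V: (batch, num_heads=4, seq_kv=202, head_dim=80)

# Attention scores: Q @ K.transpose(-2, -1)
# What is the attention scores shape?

Input shape: (3, 177, 320)
Output shape: (3, 4, 177, 202)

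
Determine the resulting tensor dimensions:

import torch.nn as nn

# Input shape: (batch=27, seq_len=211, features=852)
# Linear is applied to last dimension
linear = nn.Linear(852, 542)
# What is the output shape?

Input shape: (27, 211, 852)
Output shape: (27, 211, 542)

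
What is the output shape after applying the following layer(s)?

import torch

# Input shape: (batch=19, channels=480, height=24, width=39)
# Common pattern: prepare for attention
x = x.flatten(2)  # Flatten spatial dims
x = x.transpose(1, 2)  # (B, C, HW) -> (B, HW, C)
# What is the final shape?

Input shape: (19, 480, 24, 39)
  -> after flatten(2): (19, 480, 936)
Output shape: (19, 936, 480)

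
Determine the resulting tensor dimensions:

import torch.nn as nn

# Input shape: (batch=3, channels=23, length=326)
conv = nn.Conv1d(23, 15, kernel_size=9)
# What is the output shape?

Input shape: (3, 23, 326)
Output shape: (3, 15, 318)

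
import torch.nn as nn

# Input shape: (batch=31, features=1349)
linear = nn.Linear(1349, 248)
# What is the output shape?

Input shape: (31, 1349)
Output shape: (31, 248)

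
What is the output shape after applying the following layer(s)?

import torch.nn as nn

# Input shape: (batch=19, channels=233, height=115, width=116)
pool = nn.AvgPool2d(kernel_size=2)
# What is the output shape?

Input shape: (19, 233, 115, 116)
Output shape: (19, 233, 57, 58)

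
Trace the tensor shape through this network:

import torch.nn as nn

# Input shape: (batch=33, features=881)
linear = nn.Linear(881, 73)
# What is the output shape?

Input shape: (33, 881)
Output shape: (33, 73)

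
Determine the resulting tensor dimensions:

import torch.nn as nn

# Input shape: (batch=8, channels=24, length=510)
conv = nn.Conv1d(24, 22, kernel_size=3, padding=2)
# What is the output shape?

Input shape: (8, 24, 510)
Output shape: (8, 22, 512)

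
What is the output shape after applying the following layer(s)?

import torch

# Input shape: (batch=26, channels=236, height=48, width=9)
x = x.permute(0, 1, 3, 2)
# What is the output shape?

Input shape: (26, 236, 48, 9)
Output shape: (26, 236, 9, 48)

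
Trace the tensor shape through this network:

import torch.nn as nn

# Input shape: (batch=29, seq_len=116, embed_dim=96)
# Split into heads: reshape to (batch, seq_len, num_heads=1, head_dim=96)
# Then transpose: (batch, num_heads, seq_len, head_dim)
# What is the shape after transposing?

Input shape: (29, 116, 96)
  -> after reshape: (29, 116, 1, 96)
Output shape: (29, 1, 116, 96)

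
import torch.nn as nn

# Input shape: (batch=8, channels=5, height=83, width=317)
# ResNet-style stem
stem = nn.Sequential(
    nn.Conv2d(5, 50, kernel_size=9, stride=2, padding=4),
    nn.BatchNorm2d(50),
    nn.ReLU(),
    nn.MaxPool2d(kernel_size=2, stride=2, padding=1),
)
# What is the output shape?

Input shape: (8, 5, 83, 317)
  -> after Conv2d 9x9 stride=2: (8, 50, 42, 159)
Output shape: (8, 50, 22, 80)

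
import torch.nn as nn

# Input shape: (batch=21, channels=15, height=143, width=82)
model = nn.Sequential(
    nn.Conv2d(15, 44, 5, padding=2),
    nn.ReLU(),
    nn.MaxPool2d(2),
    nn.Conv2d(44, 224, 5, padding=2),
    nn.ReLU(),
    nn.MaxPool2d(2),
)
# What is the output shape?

Input shape: (21, 15, 143, 82)
  -> after first Conv2d: (21, 44, 143, 82)
  -> after first MaxPool2d: (21, 44, 71, 41)
  -> after second Conv2d: (21, 224, 71, 41)
Output shape: (21, 224, 35, 20)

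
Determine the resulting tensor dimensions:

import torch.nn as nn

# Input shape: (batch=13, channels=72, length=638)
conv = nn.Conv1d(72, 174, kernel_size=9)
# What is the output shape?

Input shape: (13, 72, 638)
Output shape: (13, 174, 630)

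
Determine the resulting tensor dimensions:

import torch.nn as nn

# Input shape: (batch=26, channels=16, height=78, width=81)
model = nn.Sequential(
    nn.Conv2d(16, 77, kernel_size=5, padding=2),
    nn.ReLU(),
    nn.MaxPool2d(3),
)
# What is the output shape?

Input shape: (26, 16, 78, 81)
  -> after Conv2d: (26, 77, 78, 81)
  -> after ReLU: (26, 77, 78, 81)
Output shape: (26, 77, 26, 27)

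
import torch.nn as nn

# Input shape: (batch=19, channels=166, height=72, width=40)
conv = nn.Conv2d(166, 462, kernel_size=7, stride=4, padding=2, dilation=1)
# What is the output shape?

Input shape: (19, 166, 72, 40)
Output shape: (19, 462, 18, 10)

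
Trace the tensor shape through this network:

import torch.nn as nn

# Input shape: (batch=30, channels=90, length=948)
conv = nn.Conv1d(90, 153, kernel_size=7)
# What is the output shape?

Input shape: (30, 90, 948)
Output shape: (30, 153, 942)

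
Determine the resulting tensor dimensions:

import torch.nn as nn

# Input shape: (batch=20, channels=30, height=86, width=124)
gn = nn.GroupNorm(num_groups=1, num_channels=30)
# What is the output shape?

Input shape: (20, 30, 86, 124)
Output shape: (20, 30, 86, 124)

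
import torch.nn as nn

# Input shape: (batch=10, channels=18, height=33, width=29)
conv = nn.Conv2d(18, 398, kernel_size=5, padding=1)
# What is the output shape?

Input shape: (10, 18, 33, 29)
Output shape: (10, 398, 31, 27)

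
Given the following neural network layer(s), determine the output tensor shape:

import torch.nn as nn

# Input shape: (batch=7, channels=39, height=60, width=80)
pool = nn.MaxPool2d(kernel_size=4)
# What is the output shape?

Input shape: (7, 39, 60, 80)
Output shape: (7, 39, 15, 20)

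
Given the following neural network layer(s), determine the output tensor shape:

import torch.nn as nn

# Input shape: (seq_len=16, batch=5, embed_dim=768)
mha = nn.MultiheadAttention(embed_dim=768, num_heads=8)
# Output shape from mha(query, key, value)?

Input shape: (16, 5, 768)
Output shape: (16, 5, 768)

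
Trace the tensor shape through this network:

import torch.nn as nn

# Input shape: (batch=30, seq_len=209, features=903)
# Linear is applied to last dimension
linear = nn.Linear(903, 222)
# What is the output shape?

Input shape: (30, 209, 903)
Output shape: (30, 209, 222)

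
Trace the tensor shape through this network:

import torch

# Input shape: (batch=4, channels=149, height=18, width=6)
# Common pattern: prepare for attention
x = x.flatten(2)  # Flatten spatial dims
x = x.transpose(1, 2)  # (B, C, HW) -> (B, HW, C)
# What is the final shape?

Input shape: (4, 149, 18, 6)
  -> after flatten(2): (4, 149, 108)
Output shape: (4, 108, 149)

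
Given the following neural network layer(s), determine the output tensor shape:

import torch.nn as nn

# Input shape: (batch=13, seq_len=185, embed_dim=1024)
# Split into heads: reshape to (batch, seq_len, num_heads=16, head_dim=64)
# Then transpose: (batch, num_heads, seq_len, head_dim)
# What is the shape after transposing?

Input shape: (13, 185, 1024)
  -> after reshape: (13, 185, 16, 64)
Output shape: (13, 16, 185, 64)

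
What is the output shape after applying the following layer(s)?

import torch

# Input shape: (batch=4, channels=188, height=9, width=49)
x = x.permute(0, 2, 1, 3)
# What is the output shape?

Input shape: (4, 188, 9, 49)
Output shape: (4, 9, 188, 49)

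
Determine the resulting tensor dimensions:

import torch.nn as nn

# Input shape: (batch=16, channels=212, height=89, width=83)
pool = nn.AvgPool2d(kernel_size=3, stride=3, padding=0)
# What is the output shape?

Input shape: (16, 212, 89, 83)
Output shape: (16, 212, 29, 27)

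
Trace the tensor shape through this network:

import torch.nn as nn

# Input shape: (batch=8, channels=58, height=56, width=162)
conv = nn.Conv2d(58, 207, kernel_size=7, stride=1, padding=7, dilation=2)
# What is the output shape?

Input shape: (8, 58, 56, 162)
Output shape: (8, 207, 58, 164)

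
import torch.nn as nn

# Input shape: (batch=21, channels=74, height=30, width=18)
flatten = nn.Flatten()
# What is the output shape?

Input shape: (21, 74, 30, 18)
Output shape: (21, 39960)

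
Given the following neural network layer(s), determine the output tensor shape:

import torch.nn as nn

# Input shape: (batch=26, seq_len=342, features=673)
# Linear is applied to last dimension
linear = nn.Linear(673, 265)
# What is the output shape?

Input shape: (26, 342, 673)
Output shape: (26, 342, 265)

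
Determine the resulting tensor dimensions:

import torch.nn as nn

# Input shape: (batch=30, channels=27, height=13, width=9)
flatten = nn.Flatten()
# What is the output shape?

Input shape: (30, 27, 13, 9)
Output shape: (30, 3159)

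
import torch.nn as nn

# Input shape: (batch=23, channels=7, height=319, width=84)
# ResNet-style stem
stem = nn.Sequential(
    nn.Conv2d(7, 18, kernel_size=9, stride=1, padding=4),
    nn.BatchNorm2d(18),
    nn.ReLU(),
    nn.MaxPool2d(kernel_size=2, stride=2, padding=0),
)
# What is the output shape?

Input shape: (23, 7, 319, 84)
  -> after Conv2d 9x9 stride=1: (23, 18, 319, 84)
Output shape: (23, 18, 159, 42)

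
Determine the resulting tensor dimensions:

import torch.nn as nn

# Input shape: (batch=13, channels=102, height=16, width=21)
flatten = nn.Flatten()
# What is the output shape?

Input shape: (13, 102, 16, 21)
Output shape: (13, 34272)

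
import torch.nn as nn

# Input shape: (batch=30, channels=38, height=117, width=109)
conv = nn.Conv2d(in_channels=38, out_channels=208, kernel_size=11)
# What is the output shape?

Input shape: (30, 38, 117, 109)
Output shape: (30, 208, 107, 99)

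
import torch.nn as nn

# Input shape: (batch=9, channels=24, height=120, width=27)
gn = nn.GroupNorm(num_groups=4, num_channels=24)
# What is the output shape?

Input shape: (9, 24, 120, 27)
Output shape: (9, 24, 120, 27)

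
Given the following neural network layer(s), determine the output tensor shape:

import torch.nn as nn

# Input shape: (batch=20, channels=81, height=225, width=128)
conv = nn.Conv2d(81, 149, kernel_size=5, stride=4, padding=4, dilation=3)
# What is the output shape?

Input shape: (20, 81, 225, 128)
Output shape: (20, 149, 56, 31)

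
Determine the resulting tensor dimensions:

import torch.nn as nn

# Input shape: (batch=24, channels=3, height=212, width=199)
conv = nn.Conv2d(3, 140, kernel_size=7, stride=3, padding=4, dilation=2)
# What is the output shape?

Input shape: (24, 3, 212, 199)
Output shape: (24, 140, 70, 65)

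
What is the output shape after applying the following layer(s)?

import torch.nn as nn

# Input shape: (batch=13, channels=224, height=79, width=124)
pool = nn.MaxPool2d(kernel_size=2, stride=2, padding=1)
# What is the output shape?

Input shape: (13, 224, 79, 124)
Output shape: (13, 224, 40, 63)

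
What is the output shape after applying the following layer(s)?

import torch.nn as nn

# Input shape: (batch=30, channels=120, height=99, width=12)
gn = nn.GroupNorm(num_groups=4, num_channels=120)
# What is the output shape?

Input shape: (30, 120, 99, 12)
Output shape: (30, 120, 99, 12)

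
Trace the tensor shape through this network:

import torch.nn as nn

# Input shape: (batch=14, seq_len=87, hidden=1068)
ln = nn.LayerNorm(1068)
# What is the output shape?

Input shape: (14, 87, 1068)
Output shape: (14, 87, 1068)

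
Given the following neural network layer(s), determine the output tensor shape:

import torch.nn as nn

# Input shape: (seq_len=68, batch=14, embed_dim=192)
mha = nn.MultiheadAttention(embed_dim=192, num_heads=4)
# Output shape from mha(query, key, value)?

Input shape: (68, 14, 192)
Output shape: (68, 14, 192)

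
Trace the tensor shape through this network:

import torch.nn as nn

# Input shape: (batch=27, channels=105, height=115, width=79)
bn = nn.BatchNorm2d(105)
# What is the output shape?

Input shape: (27, 105, 115, 79)
Output shape: (27, 105, 115, 79)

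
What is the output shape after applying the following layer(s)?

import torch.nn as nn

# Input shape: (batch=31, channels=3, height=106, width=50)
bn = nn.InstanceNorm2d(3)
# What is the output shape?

Input shape: (31, 3, 106, 50)
Output shape: (31, 3, 106, 50)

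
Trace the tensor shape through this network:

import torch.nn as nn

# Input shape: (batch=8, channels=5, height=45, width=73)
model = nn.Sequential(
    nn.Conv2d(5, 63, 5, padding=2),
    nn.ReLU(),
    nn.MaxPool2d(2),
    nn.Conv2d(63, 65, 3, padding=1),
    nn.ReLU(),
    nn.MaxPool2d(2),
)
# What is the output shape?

Input shape: (8, 5, 45, 73)
  -> after first Conv2d: (8, 63, 45, 73)
  -> after first MaxPool2d: (8, 63, 22, 36)
  -> after second Conv2d: (8, 65, 22, 36)
Output shape: (8, 65, 11, 18)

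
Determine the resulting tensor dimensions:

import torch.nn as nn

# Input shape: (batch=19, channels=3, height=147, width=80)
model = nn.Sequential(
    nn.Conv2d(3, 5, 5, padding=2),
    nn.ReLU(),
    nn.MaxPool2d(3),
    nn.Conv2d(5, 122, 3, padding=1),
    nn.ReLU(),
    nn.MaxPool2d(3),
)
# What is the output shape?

Input shape: (19, 3, 147, 80)
  -> after first Conv2d: (19, 5, 147, 80)
  -> after first MaxPool2d: (19, 5, 49, 26)
  -> after second Conv2d: (19, 122, 49, 26)
Output shape: (19, 122, 16, 8)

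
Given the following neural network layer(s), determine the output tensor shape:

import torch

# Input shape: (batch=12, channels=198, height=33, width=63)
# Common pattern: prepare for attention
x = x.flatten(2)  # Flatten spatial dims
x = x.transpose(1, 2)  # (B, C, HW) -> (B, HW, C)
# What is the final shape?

Input shape: (12, 198, 33, 63)
  -> after flatten(2): (12, 198, 2079)
Output shape: (12, 2079, 198)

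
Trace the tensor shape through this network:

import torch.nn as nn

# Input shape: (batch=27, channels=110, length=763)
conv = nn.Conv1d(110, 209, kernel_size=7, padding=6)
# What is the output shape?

Input shape: (27, 110, 763)
Output shape: (27, 209, 769)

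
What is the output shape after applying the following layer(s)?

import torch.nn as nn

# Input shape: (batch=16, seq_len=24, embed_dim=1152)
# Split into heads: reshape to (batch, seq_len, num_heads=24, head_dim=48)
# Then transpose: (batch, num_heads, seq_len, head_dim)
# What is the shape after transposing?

Input shape: (16, 24, 1152)
  -> after reshape: (16, 24, 24, 48)
Output shape: (16, 24, 24, 48)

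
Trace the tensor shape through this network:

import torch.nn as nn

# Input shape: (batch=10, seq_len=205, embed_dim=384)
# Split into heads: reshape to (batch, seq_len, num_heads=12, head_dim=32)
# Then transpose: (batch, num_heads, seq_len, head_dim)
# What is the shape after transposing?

Input shape: (10, 205, 384)
  -> after reshape: (10, 205, 12, 32)
Output shape: (10, 12, 205, 32)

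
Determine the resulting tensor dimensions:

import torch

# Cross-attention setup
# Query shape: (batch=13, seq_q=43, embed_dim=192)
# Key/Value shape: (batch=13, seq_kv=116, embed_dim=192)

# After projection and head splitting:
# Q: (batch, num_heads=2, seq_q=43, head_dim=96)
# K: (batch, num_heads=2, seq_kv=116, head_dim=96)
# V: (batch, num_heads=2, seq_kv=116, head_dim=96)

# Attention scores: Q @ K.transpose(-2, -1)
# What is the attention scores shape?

Input shape: (13, 43, 192)
Output shape: (13, 2, 43, 116)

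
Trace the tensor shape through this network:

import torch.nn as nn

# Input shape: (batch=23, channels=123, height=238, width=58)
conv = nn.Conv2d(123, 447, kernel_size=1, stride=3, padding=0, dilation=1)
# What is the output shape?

Input shape: (23, 123, 238, 58)
Output shape: (23, 447, 80, 20)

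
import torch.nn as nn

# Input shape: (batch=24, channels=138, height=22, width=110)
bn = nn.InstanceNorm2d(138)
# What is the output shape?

Input shape: (24, 138, 22, 110)
Output shape: (24, 138, 22, 110)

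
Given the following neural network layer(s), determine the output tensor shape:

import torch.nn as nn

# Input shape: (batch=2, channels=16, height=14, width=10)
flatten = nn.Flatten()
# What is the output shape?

Input shape: (2, 16, 14, 10)
Output shape: (2, 2240)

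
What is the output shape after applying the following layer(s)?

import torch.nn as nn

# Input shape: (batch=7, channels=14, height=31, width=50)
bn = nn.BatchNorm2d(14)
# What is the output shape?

Input shape: (7, 14, 31, 50)
Output shape: (7, 14, 31, 50)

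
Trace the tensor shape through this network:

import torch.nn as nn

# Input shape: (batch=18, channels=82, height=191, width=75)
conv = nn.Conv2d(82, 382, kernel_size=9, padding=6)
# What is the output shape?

Input shape: (18, 82, 191, 75)
Output shape: (18, 382, 195, 79)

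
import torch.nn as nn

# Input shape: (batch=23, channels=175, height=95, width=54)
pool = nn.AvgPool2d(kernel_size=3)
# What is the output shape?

Input shape: (23, 175, 95, 54)
Output shape: (23, 175, 31, 18)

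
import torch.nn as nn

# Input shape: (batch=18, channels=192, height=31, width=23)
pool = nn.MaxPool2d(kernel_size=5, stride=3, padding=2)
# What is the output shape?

Input shape: (18, 192, 31, 23)
Output shape: (18, 192, 11, 8)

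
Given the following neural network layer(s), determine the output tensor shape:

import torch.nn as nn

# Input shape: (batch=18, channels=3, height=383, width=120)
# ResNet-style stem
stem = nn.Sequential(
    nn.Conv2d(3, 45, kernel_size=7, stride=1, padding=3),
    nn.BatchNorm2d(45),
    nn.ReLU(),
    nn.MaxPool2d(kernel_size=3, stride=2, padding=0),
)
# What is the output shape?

Input shape: (18, 3, 383, 120)
  -> after Conv2d 7x7 stride=1: (18, 45, 383, 120)
Output shape: (18, 45, 191, 59)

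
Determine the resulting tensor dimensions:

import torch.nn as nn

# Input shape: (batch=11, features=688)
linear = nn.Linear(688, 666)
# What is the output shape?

Input shape: (11, 688)
Output shape: (11, 666)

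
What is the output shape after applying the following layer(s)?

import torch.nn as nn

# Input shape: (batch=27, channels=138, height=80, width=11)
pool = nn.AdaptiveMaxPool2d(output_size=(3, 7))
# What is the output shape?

Input shape: (27, 138, 80, 11)
Output shape: (27, 138, 3, 7)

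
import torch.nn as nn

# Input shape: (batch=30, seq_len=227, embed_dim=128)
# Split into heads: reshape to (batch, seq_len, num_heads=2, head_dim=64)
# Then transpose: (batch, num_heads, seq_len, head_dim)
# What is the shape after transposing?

Input shape: (30, 227, 128)
  -> after reshape: (30, 227, 2, 64)
Output shape: (30, 2, 227, 64)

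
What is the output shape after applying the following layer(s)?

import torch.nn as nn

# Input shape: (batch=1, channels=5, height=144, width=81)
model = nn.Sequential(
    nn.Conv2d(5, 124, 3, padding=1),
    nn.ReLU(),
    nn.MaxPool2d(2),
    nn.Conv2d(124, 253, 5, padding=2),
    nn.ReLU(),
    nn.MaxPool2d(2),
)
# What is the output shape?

Input shape: (1, 5, 144, 81)
  -> after first Conv2d: (1, 124, 144, 81)
  -> after first MaxPool2d: (1, 124, 72, 40)
  -> after second Conv2d: (1, 253, 72, 40)
Output shape: (1, 253, 36, 20)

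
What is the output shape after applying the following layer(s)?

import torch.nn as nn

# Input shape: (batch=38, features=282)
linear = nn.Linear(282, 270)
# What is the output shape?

Input shape: (38, 282)
Output shape: (38, 270)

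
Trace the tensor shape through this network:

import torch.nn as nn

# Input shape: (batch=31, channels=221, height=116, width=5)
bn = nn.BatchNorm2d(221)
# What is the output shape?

Input shape: (31, 221, 116, 5)
Output shape: (31, 221, 116, 5)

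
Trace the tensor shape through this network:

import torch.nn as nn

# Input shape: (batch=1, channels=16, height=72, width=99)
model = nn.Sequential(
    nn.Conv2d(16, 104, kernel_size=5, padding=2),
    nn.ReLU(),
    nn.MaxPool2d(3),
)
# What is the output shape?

Input shape: (1, 16, 72, 99)
  -> after Conv2d: (1, 104, 72, 99)
  -> after ReLU: (1, 104, 72, 99)
Output shape: (1, 104, 24, 33)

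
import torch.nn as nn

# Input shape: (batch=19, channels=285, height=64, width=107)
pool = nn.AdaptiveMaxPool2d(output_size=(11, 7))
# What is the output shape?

Input shape: (19, 285, 64, 107)
Output shape: (19, 285, 11, 7)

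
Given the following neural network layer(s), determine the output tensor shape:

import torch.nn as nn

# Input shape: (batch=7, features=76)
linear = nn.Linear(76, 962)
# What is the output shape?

Input shape: (7, 76)
Output shape: (7, 962)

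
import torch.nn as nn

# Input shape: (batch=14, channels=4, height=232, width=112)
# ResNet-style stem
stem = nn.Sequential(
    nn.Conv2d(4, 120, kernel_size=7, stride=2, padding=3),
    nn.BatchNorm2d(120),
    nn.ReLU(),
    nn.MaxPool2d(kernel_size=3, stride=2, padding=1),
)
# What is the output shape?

Input shape: (14, 4, 232, 112)
  -> after Conv2d 7x7 stride=2: (14, 120, 116, 56)
Output shape: (14, 120, 58, 28)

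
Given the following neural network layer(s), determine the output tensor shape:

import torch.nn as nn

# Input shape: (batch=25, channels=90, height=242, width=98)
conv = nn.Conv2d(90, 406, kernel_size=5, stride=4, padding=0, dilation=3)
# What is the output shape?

Input shape: (25, 90, 242, 98)
Output shape: (25, 406, 58, 22)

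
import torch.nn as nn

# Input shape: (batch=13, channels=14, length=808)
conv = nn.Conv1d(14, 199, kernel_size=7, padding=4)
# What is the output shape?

Input shape: (13, 14, 808)
Output shape: (13, 199, 810)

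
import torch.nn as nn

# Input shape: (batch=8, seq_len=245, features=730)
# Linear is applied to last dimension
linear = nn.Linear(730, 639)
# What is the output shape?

Input shape: (8, 245, 730)
Output shape: (8, 245, 639)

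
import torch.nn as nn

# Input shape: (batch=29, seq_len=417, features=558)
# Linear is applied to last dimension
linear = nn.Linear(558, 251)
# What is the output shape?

Input shape: (29, 417, 558)
Output shape: (29, 417, 251)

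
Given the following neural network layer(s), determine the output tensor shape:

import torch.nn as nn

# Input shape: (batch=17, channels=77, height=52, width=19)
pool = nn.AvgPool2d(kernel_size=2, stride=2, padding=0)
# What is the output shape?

Input shape: (17, 77, 52, 19)
Output shape: (17, 77, 26, 9)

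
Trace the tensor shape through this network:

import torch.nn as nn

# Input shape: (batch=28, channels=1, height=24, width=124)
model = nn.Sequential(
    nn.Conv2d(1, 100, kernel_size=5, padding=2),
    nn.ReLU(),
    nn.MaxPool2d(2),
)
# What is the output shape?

Input shape: (28, 1, 24, 124)
  -> after Conv2d: (28, 100, 24, 124)
  -> after ReLU: (28, 100, 24, 124)
Output shape: (28, 100, 12, 62)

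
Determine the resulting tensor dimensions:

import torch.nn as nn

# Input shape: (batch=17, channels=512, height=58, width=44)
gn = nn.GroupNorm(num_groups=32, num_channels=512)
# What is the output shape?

Input shape: (17, 512, 58, 44)
Output shape: (17, 512, 58, 44)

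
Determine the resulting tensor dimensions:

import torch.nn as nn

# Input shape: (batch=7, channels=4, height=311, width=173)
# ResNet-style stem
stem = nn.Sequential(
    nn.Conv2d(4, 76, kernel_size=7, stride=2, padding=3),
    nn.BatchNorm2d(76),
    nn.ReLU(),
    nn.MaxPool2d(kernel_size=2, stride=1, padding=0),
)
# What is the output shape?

Input shape: (7, 4, 311, 173)
  -> after Conv2d 7x7 stride=2: (7, 76, 156, 87)
Output shape: (7, 76, 155, 86)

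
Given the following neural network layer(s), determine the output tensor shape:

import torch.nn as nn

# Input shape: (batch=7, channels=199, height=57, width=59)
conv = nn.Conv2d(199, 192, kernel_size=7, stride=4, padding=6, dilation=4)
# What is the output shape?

Input shape: (7, 199, 57, 59)
Output shape: (7, 192, 12, 12)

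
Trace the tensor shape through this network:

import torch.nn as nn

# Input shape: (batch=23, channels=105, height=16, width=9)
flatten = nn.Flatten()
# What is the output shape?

Input shape: (23, 105, 16, 9)
Output shape: (23, 15120)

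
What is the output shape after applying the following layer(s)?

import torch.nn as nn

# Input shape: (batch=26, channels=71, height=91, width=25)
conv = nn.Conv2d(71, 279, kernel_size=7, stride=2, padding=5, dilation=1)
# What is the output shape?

Input shape: (26, 71, 91, 25)
Output shape: (26, 279, 48, 15)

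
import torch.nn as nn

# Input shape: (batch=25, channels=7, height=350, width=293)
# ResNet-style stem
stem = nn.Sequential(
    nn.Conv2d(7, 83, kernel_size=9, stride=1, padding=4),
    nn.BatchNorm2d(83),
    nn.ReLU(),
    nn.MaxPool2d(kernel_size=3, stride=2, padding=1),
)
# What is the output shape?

Input shape: (25, 7, 350, 293)
  -> after Conv2d 9x9 stride=1: (25, 83, 350, 293)
Output shape: (25, 83, 175, 147)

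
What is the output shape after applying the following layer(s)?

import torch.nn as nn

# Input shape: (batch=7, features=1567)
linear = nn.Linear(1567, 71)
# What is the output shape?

Input shape: (7, 1567)
Output shape: (7, 71)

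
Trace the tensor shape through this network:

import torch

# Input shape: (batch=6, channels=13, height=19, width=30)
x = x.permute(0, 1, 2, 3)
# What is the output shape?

Input shape: (6, 13, 19, 30)
Output shape: (6, 13, 19, 30)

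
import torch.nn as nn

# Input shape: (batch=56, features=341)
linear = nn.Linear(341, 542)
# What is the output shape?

Input shape: (56, 341)
Output shape: (56, 542)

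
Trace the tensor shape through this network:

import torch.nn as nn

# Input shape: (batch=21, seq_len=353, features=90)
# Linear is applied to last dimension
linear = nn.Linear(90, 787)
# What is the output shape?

Input shape: (21, 353, 90)
Output shape: (21, 353, 787)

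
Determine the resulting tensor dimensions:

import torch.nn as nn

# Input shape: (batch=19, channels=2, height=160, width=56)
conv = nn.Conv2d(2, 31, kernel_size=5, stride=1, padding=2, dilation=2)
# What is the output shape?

Input shape: (19, 2, 160, 56)
Output shape: (19, 31, 156, 52)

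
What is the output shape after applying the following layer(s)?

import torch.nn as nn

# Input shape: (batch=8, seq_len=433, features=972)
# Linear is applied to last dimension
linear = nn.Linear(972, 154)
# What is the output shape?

Input shape: (8, 433, 972)
Output shape: (8, 433, 154)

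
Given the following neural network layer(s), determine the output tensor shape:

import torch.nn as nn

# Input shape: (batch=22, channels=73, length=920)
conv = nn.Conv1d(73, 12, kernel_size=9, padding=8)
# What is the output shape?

Input shape: (22, 73, 920)
Output shape: (22, 12, 928)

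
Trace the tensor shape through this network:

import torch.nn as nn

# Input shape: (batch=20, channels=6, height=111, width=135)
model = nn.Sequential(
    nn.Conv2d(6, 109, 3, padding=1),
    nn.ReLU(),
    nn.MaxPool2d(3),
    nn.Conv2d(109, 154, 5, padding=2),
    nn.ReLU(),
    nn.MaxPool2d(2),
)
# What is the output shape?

Input shape: (20, 6, 111, 135)
  -> after first Conv2d: (20, 109, 111, 135)
  -> after first MaxPool2d: (20, 109, 37, 45)
  -> after second Conv2d: (20, 154, 37, 45)
Output shape: (20, 154, 18, 22)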